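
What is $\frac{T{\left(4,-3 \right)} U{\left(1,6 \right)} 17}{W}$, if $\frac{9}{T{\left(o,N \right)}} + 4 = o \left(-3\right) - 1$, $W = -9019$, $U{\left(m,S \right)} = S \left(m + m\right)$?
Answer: $\frac{108}{9019} \approx 0.011975$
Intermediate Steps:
$U{\left(m,S \right)} = 2 S m$ ($U{\left(m,S \right)} = S 2 m = 2 S m$)
$T{\left(o,N \right)} = \frac{9}{-5 - 3 o}$ ($T{\left(o,N \right)} = \frac{9}{-4 + \left(o \left(-3\right) - 1\right)} = \frac{9}{-4 - \left(1 + 3 o\right)} = \frac{9}{-5 - 3 o}$)
$\frac{T{\left(4,-3 \right)} U{\left(1,6 \right)} 17}{W} = \frac{- \frac{9}{5 + 3 \cdot 4} \cdot 2 \cdot 6 \cdot 1 \cdot 17}{-9019} = - \frac{9}{5 + 12} \cdot 12 \cdot 17 \left(- \frac{1}{9019}\right) = - \frac{9}{17} \cdot 12 \cdot 17 \left(- \frac{1}{9019}\right) = \left(-9\right) \frac{1}{17} \cdot 12 \cdot 17 \left(- \frac{1}{9019}\right) = \left(- \frac{9}{17}\right) 12 \cdot 17 \left(- \frac{1}{9019}\right) = \left(- \frac{108}{17}\right) 17 \left(- \frac{1}{9019}\right) = \left(-108\right) \left(- \frac{1}{9019}\right) = \frac{108}{9019}$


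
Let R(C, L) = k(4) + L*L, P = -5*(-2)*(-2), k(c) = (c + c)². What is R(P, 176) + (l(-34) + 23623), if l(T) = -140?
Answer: 54523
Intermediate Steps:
k(c) = 4*c² (k(c) = (2*c)² = 4*c²)
P = -20 (P = 10*(-2) = -20)
R(C, L) = 64 + L² (R(C, L) = 4*4² + L*L = 4*16 + L² = 64 + L²)
R(P, 176) + (l(-34) + 23623) = (64 + 176²) + (-140 + 23623) = (64 + 30976) + 23483 = 31040 + 23483 = 54523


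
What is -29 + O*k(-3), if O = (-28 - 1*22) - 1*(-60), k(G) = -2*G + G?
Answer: 1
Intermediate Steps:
k(G) = -G
O = 10 (O = (-28 - 22) + 60 = -50 + 60 = 10)
-29 + O*k(-3) = -29 + 10*(-1*(-3)) = -29 + 10*3 = -29 + 30 = 1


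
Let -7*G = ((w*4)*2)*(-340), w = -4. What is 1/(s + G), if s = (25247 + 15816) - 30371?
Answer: 7/63964 ≈ 0.00010944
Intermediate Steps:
s = 10692 (s = 41063 - 30371 = 10692)
G = -10880/7 (G = --4*4*2*(-340)/7 = -(-16*2)*(-340)/7 = -(-32)*(-340)/7 = -1/7*10880 = -10880/7 ≈ -1554.3)
1/(s + G) = 1/(10692 - 10880/7) = 1/(63964/7) = 7/63964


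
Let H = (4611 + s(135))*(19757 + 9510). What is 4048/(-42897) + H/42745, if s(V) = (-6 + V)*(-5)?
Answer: 4979007103274/1833632265 ≈ 2715.4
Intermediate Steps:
s(V) = 30 - 5*V
H = 116072922 (H = (4611 + (30 - 5*135))*(19757 + 9510) = (4611 + (30 - 675))*29267 = (4611 - 645)*29267 = 3966*29267 = 116072922)
4048/(-42897) + H/42745 = 4048/(-42897) + 116072922/42745 = 4048*(-1/42897) + 116072922*(1/42745) = -4048/42897 + 116072922/42745 = 4979007103274/1833632265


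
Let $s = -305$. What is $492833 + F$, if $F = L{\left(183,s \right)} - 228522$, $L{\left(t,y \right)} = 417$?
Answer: $264728$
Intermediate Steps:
$F = -228105$ ($F = 417 - 228522 = -228105$)
$492833 + F = 492833 - 228105 = 264728$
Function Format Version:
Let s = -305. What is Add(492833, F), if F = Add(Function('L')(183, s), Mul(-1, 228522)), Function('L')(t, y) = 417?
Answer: 264728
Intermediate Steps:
F = -228105 (F = Add(417, Mul(-1, 228522)) = Add(417, -228522) = -228105)
Add(492833, F) = Add(492833, -228105) = 264728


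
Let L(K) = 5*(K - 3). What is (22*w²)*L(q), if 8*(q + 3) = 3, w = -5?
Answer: -61875/4 ≈ -15469.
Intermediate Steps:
q = -21/8 (q = -3 + (⅛)*3 = -3 + 3/8 = -21/8 ≈ -2.6250)
L(K) = -15 + 5*K (L(K) = 5*(-3 + K) = -15 + 5*K)
(22*w²)*L(q) = (22*(-5)²)*(-15 + 5*(-21/8)) = (22*25)*(-15 - 105/8) = 550*(-225/8) = -61875/4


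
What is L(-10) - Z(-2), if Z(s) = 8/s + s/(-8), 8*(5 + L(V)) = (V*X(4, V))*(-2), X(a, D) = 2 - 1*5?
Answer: -35/4 ≈ -8.7500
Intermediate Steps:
X(a, D) = -3 (X(a, D) = 2 - 5 = -3)
L(V) = -5 + 3*V/4 (L(V) = -5 + ((V*(-3))*(-2))/8 = -5 + (-3*V*(-2))/8 = -5 + (6*V)/8 = -5 + 3*V/4)
Z(s) = 8/s - s/8 (Z(s) = 8/s + s*(-1/8) = 8/s - s/8)
L(-10) - Z(-2) = (-5 + (3/4)*(-10)) - (8/(-2) - 1/8*(-2)) = (-5 - 15/2) - (8*(-1/2) + 1/4) = -25/2 - (-4 + 1/4) = -25/2 - 1*(-15/4) = -25/2 + 15/4 = -35/4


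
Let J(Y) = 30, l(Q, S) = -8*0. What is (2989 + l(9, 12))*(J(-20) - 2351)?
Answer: -6937469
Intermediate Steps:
l(Q, S) = 0
(2989 + l(9, 12))*(J(-20) - 2351) = (2989 + 0)*(30 - 2351) = 2989*(-2321) = -6937469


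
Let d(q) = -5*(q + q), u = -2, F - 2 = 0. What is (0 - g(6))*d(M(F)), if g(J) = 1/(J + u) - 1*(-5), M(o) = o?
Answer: 105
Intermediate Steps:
F = 2 (F = 2 + 0 = 2)
d(q) = -10*q
g(J) = 5 + 1/(-2 + J) (g(J) = 1/(J - 2) - 1*(-5) = 1/(-2 + J) + 5 = 5 + 1/(-2 + J))
(0 - g(6))*d(M(F)) = (0 - (-9 + 5*6)/(-2 + 6))*(-10*2) = (0 - (-9 + 30)/4)*(-20) = (0 - 21/4)*(-20) = -21/4*(-20) = 105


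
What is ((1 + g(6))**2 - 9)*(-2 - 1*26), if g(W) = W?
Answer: -1120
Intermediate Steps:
((1 + g(6))**2 - 9)*(-2 - 1*26) = ((1 + 6)**2 - 9)*(-2 - 1*26) = (7**2 - 9)*(-2 - 26) = (49 - 9)*(-28) = 40*(-28) = -1120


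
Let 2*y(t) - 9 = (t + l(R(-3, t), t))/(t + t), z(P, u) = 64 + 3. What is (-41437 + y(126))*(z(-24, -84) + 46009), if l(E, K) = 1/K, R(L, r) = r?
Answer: -30307797592957/15876 ≈ -1.9090e+9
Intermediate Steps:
z(P, u) = 67
y(t) = 9/2 + (t + 1/t)/(4*t) (y(t) = 9/2 + ((t + 1/t)/(t + t))/2 = 9/2 + ((t + 1/t)/((2*t)))/2 = 9/2 + ((t + 1/t)*(1/(2*t)))/2 = 9/2 + ((t + 1/t)/(2*t))/2 = 9/2 + (t + 1/t)/(4*t))
(-41437 + y(126))*(z(-24, -84) + 46009) = (-41437 + (19/4 + (¼)/126²))*(67 + 46009) = (-41437 + (19/4 + (¼)*(1/15876)))*46076 = (-41437 + (19/4 + 1/63504))*46076 = (-41437 + 301645/63504)*46076 = -2631113603/63504*46076 = -30307797592957/15876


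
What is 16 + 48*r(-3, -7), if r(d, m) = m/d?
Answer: 128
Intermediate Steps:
16 + 48*r(-3, -7) = 16 + 48*(-7/(-3)) = 16 + 48*(-7*(-1/3)) = 16 + 48*(7/3) = 16 + 112 = 128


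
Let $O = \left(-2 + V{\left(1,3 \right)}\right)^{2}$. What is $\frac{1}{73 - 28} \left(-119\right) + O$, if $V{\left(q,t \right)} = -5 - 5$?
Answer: $\frac{6361}{45} \approx 141.36$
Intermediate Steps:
$V{\left(q,t \right)} = -10$
$O = 144$ ($O = \left(-2 - 10\right)^{2} = \left(-12\right)^{2} = 144$)
$\frac{1}{73 - 28} \left(-119\right) + O = \frac{1}{73 - 28} \left(-119\right) + 144 = \frac{1}{45} \left(-119\right) + 144 = - \frac{119}{45} + 144 = \frac{6361}{45}$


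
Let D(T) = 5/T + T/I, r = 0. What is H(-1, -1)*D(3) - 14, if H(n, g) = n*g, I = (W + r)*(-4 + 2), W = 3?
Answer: -77/6 ≈ -12.833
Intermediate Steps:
I = -6 (I = (3 + 0)*(-4 + 2) = 3*(-2) = -6)
D(T) = 5/T - T/6 (D(T) = 5/T + T/(-6) = 5/T + T*(-⅙) = 5/T - T/6)
H(n, g) = g*n
H(-1, -1)*D(3) - 14 = (-1*(-1))*(5/3 - ⅙*3) - 14 = 1*(5*(⅓) - ½) - 14 = 1*(5/3 - ½) - 14 = 1*(7/6) - 14 = 7/6 - 14 = -77/6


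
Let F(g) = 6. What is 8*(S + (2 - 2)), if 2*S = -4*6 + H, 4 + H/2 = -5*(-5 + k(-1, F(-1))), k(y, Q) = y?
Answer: 112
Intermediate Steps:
H = 52 (H = -8 + 2*(-5*(-5 - 1)) = -8 + 2*(-5*(-6)) = -8 + 2*30 = -8 + 60 = 52)
S = 14 (S = (-4*6 + 52)/2 = (-24 + 52)/2 = (1/2)*28 = 14)
8*(S + (2 - 2)) = 8*(14 + (2 - 2)) = 8*(14 + 0) = 8*14 = 112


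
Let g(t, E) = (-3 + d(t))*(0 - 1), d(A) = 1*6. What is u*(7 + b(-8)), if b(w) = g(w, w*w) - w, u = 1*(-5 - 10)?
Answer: -180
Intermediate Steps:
d(A) = 6
u = -15 (u = 1*(-15) = -15)
g(t, E) = -3 (g(t, E) = (-3 + 6)*(0 - 1) = 3*(-1) = -3)
b(w) = -3 - w
u*(7 + b(-8)) = -15*(7 + (-3 - 1*(-8))) = -15*(7 + (-3 + 8)) = -15*(7 + 5) = -15*12 = -180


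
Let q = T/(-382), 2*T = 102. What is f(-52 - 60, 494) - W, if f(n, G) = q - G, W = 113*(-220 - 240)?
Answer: 19667601/382 ≈ 51486.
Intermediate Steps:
T = 51 (T = (½)*102 = 51)
W = -51980 (W = 113*(-460) = -51980)
q = -51/382 (q = 51/(-382) = 51*(-1/382) = -51/382 ≈ -0.13351)
f(n, G) = -51/382 - G
f(-52 - 60, 494) - W = (-51/382 - 1*494) - 1*(-51980) = (-51/382 - 494) + 51980 = -188759/382 + 51980 = 19667601/382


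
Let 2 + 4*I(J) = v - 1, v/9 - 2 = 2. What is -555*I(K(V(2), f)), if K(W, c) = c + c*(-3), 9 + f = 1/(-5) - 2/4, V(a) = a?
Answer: -18315/4 ≈ -4578.8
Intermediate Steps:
v = 36 (v = 18 + 9*2 = 18 + 18 = 36)
f = -97/10 (f = -9 + (1/(-5) - 2/4) = -9 + (1*(-⅕) - 2*¼) = -9 + (-⅕ - ½) = -9 - 7/10 = -97/10 ≈ -9.7000)
K(W, c) = -2*c (K(W, c) = c - 3*c = -2*c)
I(J) = 33/4 (I(J) = -½ + (36 - 1)/4 = -½ + (¼)*35 = -½ + 35/4 = 33/4)
-555*I(K(V(2), f)) = -555*33/4 = -18315/4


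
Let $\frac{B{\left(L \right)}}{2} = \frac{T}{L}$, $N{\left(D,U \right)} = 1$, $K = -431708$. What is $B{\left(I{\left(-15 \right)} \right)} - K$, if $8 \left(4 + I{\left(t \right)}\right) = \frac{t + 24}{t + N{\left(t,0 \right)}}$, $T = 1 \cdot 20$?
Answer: $\frac{197286076}{457} \approx 4.317 \cdot 10^{5}$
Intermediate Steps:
$T = 20$
$I{\left(t \right)} = -4 + \frac{24 + t}{8 \left(1 + t\right)}$ ($I{\left(t \right)} = -4 + \frac{\left(t + 24\right) \frac{1}{t + 1}}{8} = -4 + \frac{\left(24 + t\right) \frac{1}{1 + t}}{8} = -4 + \frac{\frac{1}{1 + t} \left(24 + t\right)}{8} = -4 + \frac{24 + t}{8 \left(1 + t\right)}$)
$B{\left(L \right)} = \frac{40}{L}$ ($B{\left(L \right)} = 2 \frac{20}{L} = \frac{40}{L}$)
$B{\left(I{\left(-15 \right)} \right)} - K = \frac{40}{\frac{1}{8} \frac{1}{1 - 15} \left(-8 - -465\right)} - -431708 = \frac{40}{\frac{1}{8} \frac{1}{-14} \left(-8 + 465\right)} + 431708 = \frac{40}{\frac{1}{8} \left(- \frac{1}{14}\right) 457} + 431708 = \frac{40}{- \frac{457}{112}} + 431708 = 40 \left(- \frac{112}{457}\right) + 431708 = - \frac{4480}{457} + 431708 = \frac{197286076}{457}$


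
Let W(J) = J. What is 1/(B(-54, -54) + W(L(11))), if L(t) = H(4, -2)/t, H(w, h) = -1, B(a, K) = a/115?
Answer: -1265/709 ≈ -1.7842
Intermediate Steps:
B(a, K) = a/115 (B(a, K) = a*(1/115) = a/115)
L(t) = -1/t
1/(B(-54, -54) + W(L(11))) = 1/((1/115)*(-54) - 1/11) = 1/(-54/115 - 1*1/11) = 1/(-54/115 - 1/11) = 1/(-709/1265) = -1265/709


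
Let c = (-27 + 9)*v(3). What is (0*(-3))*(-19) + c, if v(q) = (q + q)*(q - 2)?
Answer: -108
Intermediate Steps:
v(q) = 2*q*(-2 + q) (v(q) = (2*q)*(-2 + q) = 2*q*(-2 + q))
c = -108 (c = (-27 + 9)*(2*3*(-2 + 3)) = -36*3 = -18*6 = -108)
(0*(-3))*(-19) + c = (0*(-3))*(-19) - 108 = 0*(-19) - 108 = 0 - 108 = -108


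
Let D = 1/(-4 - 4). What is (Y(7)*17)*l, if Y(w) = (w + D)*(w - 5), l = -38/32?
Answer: -17765/64 ≈ -277.58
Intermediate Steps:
D = -⅛ (D = 1/(-8) = -⅛ ≈ -0.12500)
l = -19/16 (l = -38*1/32 = -19/16 ≈ -1.1875)
Y(w) = (-5 + w)*(-⅛ + w) (Y(w) = (w - ⅛)*(w - 5) = (-⅛ + w)*(-5 + w) = (-5 + w)*(-⅛ + w))
(Y(7)*17)*l = ((5/8 + 7² - 41/8*7)*17)*(-19/16) = ((5/8 + 49 - 287/8)*17)*(-19/16) = ((55/4)*17)*(-19/16) = (935/4)*(-19/16) = -17765/64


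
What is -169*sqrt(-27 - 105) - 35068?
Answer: -35068 - 338*I*sqrt(33) ≈ -35068.0 - 1941.7*I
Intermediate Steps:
-169*sqrt(-27 - 105) - 35068 = -338*I*sqrt(33) - 35068 = -35068 - 338*I*sqrt(33)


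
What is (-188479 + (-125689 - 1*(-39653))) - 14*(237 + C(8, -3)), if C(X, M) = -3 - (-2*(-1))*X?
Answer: -277567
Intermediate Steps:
C(X, M) = -3 - 2*X
(-188479 + (-125689 - 1*(-39653))) - 14*(237 + C(8, -3)) = (-188479 + (-125689 - 1*(-39653))) - 14*(237 + (-3 - 2*8)) = (-188479 + (-125689 + 39653)) - 14*(237 + (-3 - 16)) = (-188479 - 86036) - 14*(237 - 19) = -274515 - 14*218 = -274515 - 1*3052 = -274515 - 3052 = -277567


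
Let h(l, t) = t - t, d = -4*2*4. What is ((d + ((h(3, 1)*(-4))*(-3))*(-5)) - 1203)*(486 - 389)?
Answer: -119795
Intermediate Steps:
d = -32 (d = -8*4 = -32)
h(l, t) = 0
((d + ((h(3, 1)*(-4))*(-3))*(-5)) - 1203)*(486 - 389) = ((-32 + ((0*(-4))*(-3))*(-5)) - 1203)*(486 - 389) = ((-32 + (0*(-3))*(-5)) - 1203)*97 = ((-32 + 0*(-5)) - 1203)*97 = ((-32 + 0) - 1203)*97 = (-32 - 1203)*97 = -1235*97 = -119795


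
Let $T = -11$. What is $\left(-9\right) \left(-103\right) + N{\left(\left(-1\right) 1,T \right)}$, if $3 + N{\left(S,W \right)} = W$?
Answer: $913$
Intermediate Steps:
$N{\left(S,W \right)} = -3 + W$
$\left(-9\right) \left(-103\right) + N{\left(\left(-1\right) 1,T \right)} = \left(-9\right) \left(-103\right) - 14 = 927 - 14 = 913$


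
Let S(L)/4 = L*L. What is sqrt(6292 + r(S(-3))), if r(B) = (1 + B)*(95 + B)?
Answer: sqrt(11139) ≈ 105.54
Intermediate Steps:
S(L) = 4*L**2 (S(L) = 4*(L*L) = 4*L**2)
sqrt(6292 + r(S(-3))) = sqrt(6292 + (95 + (4*(-3)**2)**2 + 96*(4*(-3)**2))) = sqrt(6292 + (95 + (4*9)**2 + 96*(4*9))) = sqrt(6292 + (95 + 36**2 + 96*36)) = sqrt(6292 + (95 + 1296 + 3456)) = sqrt(6292 + 4847) = sqrt(11139)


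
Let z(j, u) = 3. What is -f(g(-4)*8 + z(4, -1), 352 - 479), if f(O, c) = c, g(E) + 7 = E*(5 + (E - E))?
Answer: 127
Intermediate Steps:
g(E) = -7 + 5*E (g(E) = -7 + E*(5 + (E - E)) = -7 + E*(5 + 0) = -7 + E*5 = -7 + 5*E)
-f(g(-4)*8 + z(4, -1), 352 - 479) = -(352 - 479) = -1*(-127) = 127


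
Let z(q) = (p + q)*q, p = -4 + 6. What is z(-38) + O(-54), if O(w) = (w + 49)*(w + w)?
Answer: 1908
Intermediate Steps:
p = 2
O(w) = 2*w*(49 + w) (O(w) = (49 + w)*(2*w) = 2*w*(49 + w))
z(q) = q*(2 + q) (z(q) = (2 + q)*q = q*(2 + q))
z(-38) + O(-54) = -38*(2 - 38) + 2*(-54)*(49 - 54) = -38*(-36) + 2*(-54)*(-5) = 1368 + 540 = 1908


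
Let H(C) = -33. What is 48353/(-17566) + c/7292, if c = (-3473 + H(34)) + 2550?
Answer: -92345793/32022818 ≈ -2.8838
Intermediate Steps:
c = -956 (c = (-3473 - 33) + 2550 = -3506 + 2550 = -956)
48353/(-17566) + c/7292 = 48353/(-17566) - 956/7292 = 48353*(-1/17566) - 956*1/7292 = -48353/17566 - 239/1823 = -92345793/32022818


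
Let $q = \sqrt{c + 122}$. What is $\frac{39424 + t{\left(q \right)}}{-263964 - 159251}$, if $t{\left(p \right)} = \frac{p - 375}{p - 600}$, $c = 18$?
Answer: $- \frac{141873455}{1522981499} + \frac{9 \sqrt{35}}{3045962998} \approx -0.093155$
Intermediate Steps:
$q = 2 \sqrt{35}$ ($q = \sqrt{18 + 122} = \sqrt{140} = 2 \sqrt{35} \approx 11.832$)
$t{\left(p \right)} = \frac{-375 + p}{-600 + p}$
$\frac{39424 + t{\left(q \right)}}{-263964 - 159251} = \frac{39424 + \frac{-375 + 2 \sqrt{35}}{-600 + 2 \sqrt{35}}}{-263964 - 159251} = \frac{39424 + \frac{-375 + 2 \sqrt{35}}{-600 + 2 \sqrt{35}}}{-423215} = \left(39424 + \frac{-375 + 2 \sqrt{35}}{-600 + 2 \sqrt{35}}\right) \left(- \frac{1}{423215}\right) = - \frac{39424}{423215} - \frac{-375 + 2 \sqrt{35}}{423215 \left(-600 + 2 \sqrt{35}\right)}$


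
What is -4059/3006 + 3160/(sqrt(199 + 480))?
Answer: -451/334 + 3160*sqrt(679)/679 ≈ 119.92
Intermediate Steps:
-4059/3006 + 3160/(sqrt(199 + 480)) = -4059*1/3006 + 3160/(sqrt(679)) = -451/334 + 3160*(sqrt(679)/679) = -451/334 + 3160*sqrt(679)/679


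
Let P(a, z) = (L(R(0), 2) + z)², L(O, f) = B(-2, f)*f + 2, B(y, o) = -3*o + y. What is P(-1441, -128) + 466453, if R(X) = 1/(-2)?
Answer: 486617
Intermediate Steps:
R(X) = -½
B(y, o) = y - 3*o
L(O, f) = 2 + f*(-2 - 3*f) (L(O, f) = (-2 - 3*f)*f + 2 = f*(-2 - 3*f) + 2 = 2 + f*(-2 - 3*f))
P(a, z) = (-14 + z)² (P(a, z) = ((2 - 1*2*(2 + 3*2)) + z)² = ((2 - 1*2*(2 + 6)) + z)² = ((2 - 1*2*8) + z)² = ((2 - 16) + z)² = (-14 + z)²)
P(-1441, -128) + 466453 = (-14 - 128)² + 466453 = (-142)² + 466453 = 20164 + 466453 = 486617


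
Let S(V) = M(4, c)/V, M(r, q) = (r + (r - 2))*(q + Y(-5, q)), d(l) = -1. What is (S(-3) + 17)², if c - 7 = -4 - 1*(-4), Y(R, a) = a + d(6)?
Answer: 81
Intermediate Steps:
Y(R, a) = -1 + a (Y(R, a) = a - 1 = -1 + a)
c = 7 (c = 7 + (-4 - 1*(-4)) = 7 + (-4 + 4) = 7 + 0 = 7)
M(r, q) = (-1 + 2*q)*(-2 + 2*r) (M(r, q) = (r + (r - 2))*(q + (-1 + q)) = (r + (-2 + r))*(-1 + 2*q) = (-2 + 2*r)*(-1 + 2*q) = (-1 + 2*q)*(-2 + 2*r))
S(V) = 78/V (S(V) = (2 - 4*7 - 2*4 + 4*7*4)/V = (2 - 28 - 8 + 112)/V = 78/V)
(S(-3) + 17)² = (78/(-3) + 17)² = (78*(-⅓) + 17)² = (-26 + 17)² = (-9)² = 81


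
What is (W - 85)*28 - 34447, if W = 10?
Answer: -36547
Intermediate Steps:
(W - 85)*28 - 34447 = (10 - 85)*28 - 34447 = -75*28 - 34447 = -2100 - 34447 = -36547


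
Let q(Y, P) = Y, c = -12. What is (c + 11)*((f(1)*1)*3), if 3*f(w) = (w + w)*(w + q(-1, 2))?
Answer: 0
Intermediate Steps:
f(w) = 2*w*(-1 + w)/3 (f(w) = ((w + w)*(w - 1))/3 = ((2*w)*(-1 + w))/3 = (2*w*(-1 + w))/3 = 2*w*(-1 + w)/3)
(c + 11)*((f(1)*1)*3) = (-12 + 11)*((((2/3)*1*(-1 + 1))*1)*3) = -((2/3)*1*0)*1*3 = -0*1*3 = -0*3 = -1*0 = 0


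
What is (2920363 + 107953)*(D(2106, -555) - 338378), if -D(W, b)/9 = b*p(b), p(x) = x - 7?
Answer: -9525773903488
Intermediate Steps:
p(x) = -7 + x
D(W, b) = -9*b*(-7 + b)
(2920363 + 107953)*(D(2106, -555) - 338378) = (2920363 + 107953)*(9*(-555)*(7 - 1*(-555)) - 338378) = 3028316*(9*(-555)*(7 + 555) - 338378) = 3028316*(9*(-555)*562 - 338378) = 3028316*(-2807190 - 338378) = 3028316*(-3145568) = -9525773903488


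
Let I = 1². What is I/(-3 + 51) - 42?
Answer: -2015/48 ≈ -41.979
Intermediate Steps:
I = 1
I/(-3 + 51) - 42 = 1/(-3 + 51) - 42 = 1/48 - 42 = -2015/48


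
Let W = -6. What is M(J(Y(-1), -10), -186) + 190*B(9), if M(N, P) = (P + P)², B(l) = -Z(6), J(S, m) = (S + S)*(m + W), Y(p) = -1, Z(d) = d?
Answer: 137244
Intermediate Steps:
J(S, m) = 2*S*(-6 + m) (J(S, m) = (S + S)*(m - 6) = (2*S)*(-6 + m) = 2*S*(-6 + m))
B(l) = -6 (B(l) = -1*6 = -6)
M(N, P) = 4*P² (M(N, P) = (2*P)² = 4*P²)
M(J(Y(-1), -10), -186) + 190*B(9) = 4*(-186)² + 190*(-6) = 4*34596 - 1140 = 138384 - 1140 = 137244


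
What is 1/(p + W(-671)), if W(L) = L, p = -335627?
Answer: -1/336298 ≈ -2.9736e-6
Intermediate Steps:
1/(p + W(-671)) = 1/(-335627 - 671) = 1/(-336298) = -1/336298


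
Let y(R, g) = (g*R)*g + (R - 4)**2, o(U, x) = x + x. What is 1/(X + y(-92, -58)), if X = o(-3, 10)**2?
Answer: -1/299872 ≈ -3.3348e-6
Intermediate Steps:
o(U, x) = 2*x
y(R, g) = (-4 + R)**2 + R*g**2 (y(R, g) = (R*g)*g + (-4 + R)**2 = R*g**2 + (-4 + R)**2 = (-4 + R)**2 + R*g**2)
X = 400 (X = (2*10)**2 = 20**2 = 400)
1/(X + y(-92, -58)) = 1/(400 + ((-4 - 92)**2 - 92*(-58)**2)) = 1/(400 + ((-96)**2 - 92*3364)) = 1/(400 + (9216 - 309488)) = 1/(400 - 300272) = 1/(-299872) = -1/299872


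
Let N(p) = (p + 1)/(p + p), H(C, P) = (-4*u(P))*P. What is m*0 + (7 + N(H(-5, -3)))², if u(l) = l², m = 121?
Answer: 2627641/46656 ≈ 56.319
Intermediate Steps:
H(C, P) = -4*P³ (H(C, P) = (-4*P²)*P = -4*P³)
N(p) = (1 + p)/(2*p) (N(p) = (1 + p)/((2*p)) = (1 + p)*(1/(2*p)) = (1 + p)/(2*p))
m*0 + (7 + N(H(-5, -3)))² = 121*0 + (7 + (1 - 4*(-3)³)/(2*((-4*(-3)³))))² = 0 + (7 + (1 - 4*(-27))/(2*((-4*(-27)))))² = 0 + (7 + (½)*(1 + 108)/108)² = 0 + (7 + (½)*(1/108)*109)² = 0 + (7 + 109/216)² = 0 + (1621/216)² = 0 + 2627641/46656 = 2627641/46656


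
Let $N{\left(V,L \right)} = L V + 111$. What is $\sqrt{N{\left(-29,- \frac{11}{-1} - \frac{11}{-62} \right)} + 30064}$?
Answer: $\frac{\sqrt{114746686}}{62} \approx 172.77$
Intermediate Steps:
$N{\left(V,L \right)} = 111 + L V$
$\sqrt{N{\left(-29,- \frac{11}{-1} - \frac{11}{-62} \right)} + 30064} = \sqrt{\left(111 + \left(- \frac{11}{-1} - \frac{11}{-62}\right) \left(-29\right)\right) + 30064} = \sqrt{\left(111 + \left(\left(-11\right) \left(-1\right) - - \frac{11}{62}\right) \left(-29\right)\right) + 30064} = \sqrt{\left(111 + \left(11 + \frac{11}{62}\right) \left(-29\right)\right) + 30064} = \sqrt{\left(111 + \frac{693}{62} \left(-29\right)\right) + 30064} = \sqrt{\left(111 - \frac{20097}{62}\right) + 30064} = \sqrt{- \frac{13215}{62} + 30064} = \sqrt{\frac{1850753}{62}} = \frac{\sqrt{114746686}}{62}$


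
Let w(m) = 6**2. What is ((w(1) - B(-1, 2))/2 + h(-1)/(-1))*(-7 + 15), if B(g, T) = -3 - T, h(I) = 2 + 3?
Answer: 124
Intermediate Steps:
h(I) = 5
w(m) = 36
((w(1) - B(-1, 2))/2 + h(-1)/(-1))*(-7 + 15) = ((36 - (-3 - 1*2))/2 + 5/(-1))*(-7 + 15) = ((36 - (-3 - 2))*(1/2) + 5*(-1))*8 = ((36 - 1*(-5))*(1/2) - 5)*8 = ((36 + 5)*(1/2) - 5)*8 = (41*(1/2) - 5)*8 = (41/2 - 5)*8 = (31/2)*8 = 124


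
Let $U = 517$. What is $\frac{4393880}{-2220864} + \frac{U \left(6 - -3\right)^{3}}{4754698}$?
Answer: $- \frac{1253409022043}{659971101192} \approx -1.8992$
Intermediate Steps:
$\frac{4393880}{-2220864} + \frac{U \left(6 - -3\right)^{3}}{4754698} = \frac{4393880}{-2220864} + \frac{517 \left(6 - -3\right)^{3}}{4754698} = 4393880 \left(- \frac{1}{2220864}\right) + 517 \left(6 + 3\right)^{3} \cdot \frac{1}{4754698} = - \frac{549235}{277608} + 517 \cdot 9^{3} \cdot \frac{1}{4754698} = - \frac{549235}{277608} + 517 \cdot 729 \cdot \frac{1}{4754698} = - \frac{549235}{277608} + 376893 \cdot \frac{1}{4754698} = - \frac{549235}{277608} + \frac{376893}{4754698} = - \frac{1253409022043}{659971101192}$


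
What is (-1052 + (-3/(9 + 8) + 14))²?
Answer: 311487201/289 ≈ 1.0778e+6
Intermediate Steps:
(-1052 + (-3/(9 + 8) + 14))² = (-1052 + (-3/17 + 14))² = (-1052 + 235/17)² = (-17649/17)² = 311487201/289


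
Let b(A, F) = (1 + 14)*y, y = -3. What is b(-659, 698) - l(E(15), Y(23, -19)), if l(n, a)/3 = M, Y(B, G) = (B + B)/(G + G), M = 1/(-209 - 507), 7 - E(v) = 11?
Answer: -32217/716 ≈ -44.996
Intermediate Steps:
E(v) = -4 (E(v) = 7 - 1*11 = 7 - 11 = -4)
M = -1/716 (M = 1/(-716) = -1/716 ≈ -0.0013966)
Y(B, G) = B/G (Y(B, G) = (2*B)/((2*G)) = (2*B)*(1/(2*G)) = B/G)
l(n, a) = -3/716 (l(n, a) = 3*(-1/716) = -3/716)
b(A, F) = -45 (b(A, F) = (1 + 14)*(-3) = 15*(-3) = -45)
b(-659, 698) - l(E(15), Y(23, -19)) = -45 - 1*(-3/716) = -45 + 3/716 = -32217/716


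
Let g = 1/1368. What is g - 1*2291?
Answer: -3134087/1368 ≈ -2291.0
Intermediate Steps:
g = 1/1368 ≈ 0.00073099
g - 1*2291 = 1/1368 - 1*2291 = 1/1368 - 2291 = -3134087/1368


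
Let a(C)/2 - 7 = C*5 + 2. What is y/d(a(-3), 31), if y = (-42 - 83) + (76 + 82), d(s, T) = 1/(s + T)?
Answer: 627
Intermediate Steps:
a(C) = 18 + 10*C (a(C) = 14 + 2*(C*5 + 2) = 14 + 2*(5*C + 2) = 14 + 2*(2 + 5*C) = 14 + (4 + 10*C) = 18 + 10*C)
d(s, T) = 1/(T + s)
y = 33 (y = -125 + 158 = 33)
y/d(a(-3), 31) = 33/(1/(31 + (18 + 10*(-3)))) = 33/(1/(31 + (18 - 30))) = 33/(1/(31 - 12)) = 33/(1/19) = 33*19 = 627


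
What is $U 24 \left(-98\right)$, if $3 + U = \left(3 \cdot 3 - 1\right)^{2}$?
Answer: $-143472$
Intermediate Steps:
$U = 61$ ($U = -3 + \left(3 \cdot 3 - 1\right)^{2} = -3 + \left(9 - 1\right)^{2} = -3 + 8^{2} = -3 + 64 = 61$)
$U 24 \left(-98\right) = 61 \cdot 24 \left(-98\right) = 1464 \left(-98\right) = -143472$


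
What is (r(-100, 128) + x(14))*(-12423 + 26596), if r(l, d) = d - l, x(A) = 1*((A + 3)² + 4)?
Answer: 7384133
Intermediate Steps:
x(A) = 4 + (3 + A)² (x(A) = 1*((3 + A)² + 4) = 1*(4 + (3 + A)²) = 4 + (3 + A)²)
(r(-100, 128) + x(14))*(-12423 + 26596) = ((128 - 1*(-100)) + (4 + (3 + 14)²))*(-12423 + 26596) = ((128 + 100) + (4 + 17²))*14173 = (228 + (4 + 289))*14173 = (228 + 293)*14173 = 521*14173 = 7384133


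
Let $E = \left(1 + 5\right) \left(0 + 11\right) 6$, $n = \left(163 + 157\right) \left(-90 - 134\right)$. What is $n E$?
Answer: $-28385280$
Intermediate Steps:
$n = -71680$ ($n = 320 \left(-224\right) = -71680$)
$E = 396$ ($E = 6 \cdot 11 \cdot 6 = 66 \cdot 6 = 396$)
$n E = \left(-71680\right) 396 = -28385280$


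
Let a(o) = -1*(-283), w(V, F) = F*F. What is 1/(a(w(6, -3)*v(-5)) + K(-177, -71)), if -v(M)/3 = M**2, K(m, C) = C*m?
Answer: 1/12850 ≈ 7.7821e-5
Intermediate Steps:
w(V, F) = F**2
v(M) = -3*M**2
a(o) = 283
1/(a(w(6, -3)*v(-5)) + K(-177, -71)) = 1/(283 - 71*(-177)) = 1/(283 + 12567) = 1/12850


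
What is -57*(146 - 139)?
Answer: -399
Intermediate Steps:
-57*(146 - 139) = -57*7 = -399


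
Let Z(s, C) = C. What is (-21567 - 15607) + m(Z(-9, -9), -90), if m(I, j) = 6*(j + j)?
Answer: -38254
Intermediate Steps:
m(I, j) = 12*j (m(I, j) = 6*(2*j) = 12*j)
(-21567 - 15607) + m(Z(-9, -9), -90) = (-21567 - 15607) + 12*(-90) = -37174 - 1080 = -38254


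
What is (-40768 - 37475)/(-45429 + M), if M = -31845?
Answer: 26081/25758 ≈ 1.0125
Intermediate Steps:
(-40768 - 37475)/(-45429 + M) = (-40768 - 37475)/(-45429 - 31845) = -78243/(-77274) = -78243*(-1/77274) = 26081/25758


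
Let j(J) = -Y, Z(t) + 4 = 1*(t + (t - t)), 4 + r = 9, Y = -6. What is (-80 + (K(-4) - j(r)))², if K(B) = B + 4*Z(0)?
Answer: 11236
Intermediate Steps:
r = 5 (r = -4 + 9 = 5)
Z(t) = -4 + t (Z(t) = -4 + 1*(t + (t - t)) = -4 + 1*(t + 0) = -4 + 1*t = -4 + t)
K(B) = -16 + B (K(B) = B + 4*(-4 + 0) = B + 4*(-4) = B - 16 = -16 + B)
j(J) = 6 (j(J) = -1*(-6) = 6)
(-80 + (K(-4) - j(r)))² = (-80 + ((-16 - 4) - 1*6))² = (-80 + (-20 - 6))² = (-80 - 26)² = (-106)² = 11236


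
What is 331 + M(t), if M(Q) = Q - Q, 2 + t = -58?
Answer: 331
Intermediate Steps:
t = -60 (t = -2 - 58 = -60)
M(Q) = 0
331 + M(t) = 331 + 0 = 331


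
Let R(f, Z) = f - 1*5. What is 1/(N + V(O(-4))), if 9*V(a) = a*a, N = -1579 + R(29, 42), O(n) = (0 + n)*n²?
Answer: -9/9899 ≈ -0.00090918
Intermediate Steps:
R(f, Z) = -5 + f (R(f, Z) = f - 5 = -5 + f)
O(n) = n³ (O(n) = n*n² = n³)
N = -1555 (N = -1579 + (-5 + 29) = -1579 + 24 = -1555)
V(a) = a²/9 (V(a) = (a*a)/9 = a²/9)
1/(N + V(O(-4))) = 1/(-1555 + ((-4)³)²/9) = 1/(-1555 + (⅑)*(-64)²) = 1/(-1555 + (⅑)*4096) = 1/(-1555 + 4096/9) = 1/(-9899/9) = -9/9899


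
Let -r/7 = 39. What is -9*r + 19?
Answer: 2476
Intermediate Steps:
r = -273 (r = -7*39 = -273)
-9*r + 19 = -9*(-273) + 19 = 2457 + 19 = 2476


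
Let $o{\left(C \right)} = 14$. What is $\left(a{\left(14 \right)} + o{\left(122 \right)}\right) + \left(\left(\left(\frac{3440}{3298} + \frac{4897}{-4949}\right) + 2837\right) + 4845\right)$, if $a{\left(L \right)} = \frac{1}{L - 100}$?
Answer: $\frac{5401370724277}{701837486} \approx 7696.0$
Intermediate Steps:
$a{\left(L \right)} = \frac{1}{-100 + L}$
$\left(a{\left(14 \right)} + o{\left(122 \right)}\right) + \left(\left(\left(\frac{3440}{3298} + \frac{4897}{-4949}\right) + 2837\right) + 4845\right) = \left(\frac{1}{-100 + 14} + 14\right) + \left(\left(\left(\frac{3440}{3298} + \frac{4897}{-4949}\right) + 2837\right) + 4845\right) = \left(\frac{1}{-86} + 14\right) + \left(\left(\left(3440 \cdot \frac{1}{3298} + 4897 \left(- \frac{1}{4949}\right)\right) + 2837\right) + 4845\right) = \left(- \frac{1}{86} + 14\right) + \left(\left(\left(\frac{1720}{1649} - \frac{4897}{4949}\right) + 2837\right) + 4845\right) = \frac{1203}{86} + \left(\left(\frac{437127}{8160901} + 2837\right) + 4845\right) = \frac{1203}{86} + \left(\frac{23152913264}{8160901} + 4845\right) = \frac{1203}{86} + \frac{62692478609}{8160901} = \frac{5401370724277}{701837486}$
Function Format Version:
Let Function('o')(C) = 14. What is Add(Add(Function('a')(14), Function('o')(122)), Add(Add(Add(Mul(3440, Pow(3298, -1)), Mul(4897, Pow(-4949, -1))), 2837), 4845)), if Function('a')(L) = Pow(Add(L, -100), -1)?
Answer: Rational(5401370724277, 701837486) ≈ 7696.0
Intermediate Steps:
Function('a')(L) = Pow(Add(-100, L), -1)
Add(Add(Function('a')(14), Function('o')(122)), Add(Add(Add(Mul(3440, Pow(3298, -1)), Mul(4897, Pow(-4949, -1))), 2837), 4845)) = Add(Add(Pow(Add(-100, 14), -1), 14), Add(Add(Add(Mul(3440, Pow(3298, -1)), Mul(4897, Pow(-4949, -1))), 2837), 4845)) = Add(Add(Pow(-86, -1), 14), Add(Add(Add(Mul(3440, Rational(1, 3298)), Mul(4897, Rational(-1, 4949))), 2837), 4845)) = Add(Add(Rational(-1, 86), 14), Add(Add(Add(Rational(1720, 1649), Rational(-4897, 4949)), 2837), 4845)) = Add(Rational(1203, 86), Add(Add(Rational(437127, 8160901), 2837), 4845)) = Add(Rational(1203, 86), Add(Rational(23152913264, 8160901), 4845)) = Add(Rational(1203, 86), Rational(62692478609, 8160901)) = Rational(5401370724277, 701837486)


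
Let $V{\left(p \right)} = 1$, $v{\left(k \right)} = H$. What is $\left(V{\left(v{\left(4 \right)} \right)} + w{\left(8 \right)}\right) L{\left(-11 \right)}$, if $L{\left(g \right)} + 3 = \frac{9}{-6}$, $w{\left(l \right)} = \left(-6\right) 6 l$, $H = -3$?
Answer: $\frac{2583}{2} \approx 1291.5$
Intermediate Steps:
$v{\left(k \right)} = -3$
$w{\left(l \right)} = - 36 l$
$L{\left(g \right)} = - \frac{9}{2}$ ($L{\left(g \right)} = -3 + \frac{9}{-6} = -3 + 9 \left(- \frac{1}{6}\right) = -3 - \frac{3}{2} = - \frac{9}{2}$)
$\left(V{\left(v{\left(4 \right)} \right)} + w{\left(8 \right)}\right) L{\left(-11 \right)} = \left(1 - 288\right) \left(- \frac{9}{2}\right) = \left(-287\right) \left(- \frac{9}{2}\right) = \frac{2583}{2}$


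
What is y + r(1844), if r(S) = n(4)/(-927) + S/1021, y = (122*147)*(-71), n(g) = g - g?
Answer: -1300051750/1021 ≈ -1.2733e+6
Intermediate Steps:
n(g) = 0
y = -1273314 (y = 17934*(-71) = -1273314)
r(S) = S/1021 (r(S) = 0/(-927) + S/1021 = 0*(-1/927) + S*(1/1021) = 0 + S/1021 = S/1021)
y + r(1844) = -1273314 + (1/1021)*1844 = -1273314 + 1844/1021 = -1300051750/1021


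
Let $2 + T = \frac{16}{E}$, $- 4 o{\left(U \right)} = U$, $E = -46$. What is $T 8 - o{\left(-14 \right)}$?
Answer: $- \frac{1025}{46} \approx -22.283$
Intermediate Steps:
$o{\left(U \right)} = - \frac{U}{4}$
$T = - \frac{54}{23}$ ($T = -2 + \frac{16}{-46} = -2 + 16 \left(- \frac{1}{46}\right) = -2 - \frac{8}{23} = - \frac{54}{23} \approx -2.3478$)
$T 8 - o{\left(-14 \right)} = \left(- \frac{54}{23}\right) 8 - \left(- \frac{1}{4}\right) \left(-14\right) = - \frac{432}{23} - \frac{7}{2} = - \frac{1025}{46}$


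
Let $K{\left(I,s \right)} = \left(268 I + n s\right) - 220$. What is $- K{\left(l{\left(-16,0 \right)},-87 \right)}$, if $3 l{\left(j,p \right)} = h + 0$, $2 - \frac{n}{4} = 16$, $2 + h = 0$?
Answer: $- \frac{13420}{3} \approx -4473.3$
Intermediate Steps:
$h = -2$ ($h = -2 + 0 = -2$)
$n = -56$ ($n = 8 - 64 = -56$)
$l{\left(j,p \right)} = - \frac{2}{3}$ ($l{\left(j,p \right)} = \frac{-2 + 0}{3} = \frac{1}{3} \left(-2\right) = - \frac{2}{3}$)
$K{\left(I,s \right)} = -220 - 56 s + 268 I$ ($K{\left(I,s \right)} = \left(268 I - 56 s\right) - 220 = \left(- 56 s + 268 I\right) - 220 = -220 - 56 s + 268 I$)
$- K{\left(l{\left(-16,0 \right)},-87 \right)} = - (-220 - -4872 + 268 \left(- \frac{2}{3}\right)) = - (-220 + 4872 - \frac{536}{3}) = \left(-1\right) \frac{13420}{3} = - \frac{13420}{3}$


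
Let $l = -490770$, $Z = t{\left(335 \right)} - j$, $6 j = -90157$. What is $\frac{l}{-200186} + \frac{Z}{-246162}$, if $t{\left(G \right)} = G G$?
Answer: $\frac{40857866867}{21119222628} \approx 1.9346$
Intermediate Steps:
$j = - \frac{90157}{6}$ ($j = \frac{1}{6} \left(-90157\right) = - \frac{90157}{6} \approx -15026.0$)
$t{\left(G \right)} = G^{2}$
$Z = \frac{763507}{6}$ ($Z = 335^{2} - - \frac{90157}{6} = 112225 + \frac{90157}{6} = \frac{763507}{6} \approx 1.2725 \cdot 10^{5}$)
$\frac{l}{-200186} + \frac{Z}{-246162} = - \frac{490770}{-200186} + \frac{763507}{6 \left(-246162\right)} = \left(-490770\right) \left(- \frac{1}{200186}\right) + \frac{763507}{6} \left(- \frac{1}{246162}\right) = \frac{35055}{14299} - \frac{763507}{1476972} = \frac{40857866867}{21119222628}$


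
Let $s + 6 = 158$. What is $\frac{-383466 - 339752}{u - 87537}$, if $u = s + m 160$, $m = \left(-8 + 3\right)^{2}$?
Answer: $\frac{723218}{83385} \approx 8.6732$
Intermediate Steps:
$s = 152$ ($s = -6 + 158 = 152$)
$m = 25$ ($m = \left(-5\right)^{2} = 25$)
$u = 4152$ ($u = 152 + 25 \cdot 160 = 152 + 4000 = 4152$)
$\frac{-383466 - 339752}{u - 87537} = \frac{-383466 - 339752}{4152 - 87537} = - \frac{723218}{-83385} = \left(-723218\right) \left(- \frac{1}{83385}\right) = \frac{723218}{83385}$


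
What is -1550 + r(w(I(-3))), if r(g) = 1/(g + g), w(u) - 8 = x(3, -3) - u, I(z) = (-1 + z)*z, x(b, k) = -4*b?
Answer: -49601/32 ≈ -1550.0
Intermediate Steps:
I(z) = z*(-1 + z)
w(u) = -4 - u (w(u) = 8 + (-4*3 - u) = 8 + (-12 - u) = -4 - u)
r(g) = 1/(2*g)
-1550 + r(w(I(-3))) = -1550 + 1/(2*(-4 - (-3)*(-1 - 3))) = -1550 + 1/(2*(-4 - (-3)*(-4))) = -1550 + 1/(2*(-4 - 1*12)) = -1550 + 1/(2*(-4 - 12)) = -1550 + (1/2)/(-16) = -1550 + (1/2)*(-1/16) = -1550 - 1/32 = -49601/32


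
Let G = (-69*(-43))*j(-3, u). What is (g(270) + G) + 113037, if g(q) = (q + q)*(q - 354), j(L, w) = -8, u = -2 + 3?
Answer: 43941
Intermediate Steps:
u = 1
g(q) = 2*q*(-354 + q) (g(q) = (2*q)*(-354 + q) = 2*q*(-354 + q))
G = -23736 (G = -69*(-43)*(-8) = 2967*(-8) = -23736)
(g(270) + G) + 113037 = (2*270*(-354 + 270) - 23736) + 113037 = (2*270*(-84) - 23736) + 113037 = (-45360 - 23736) + 113037 = -69096 + 113037 = 43941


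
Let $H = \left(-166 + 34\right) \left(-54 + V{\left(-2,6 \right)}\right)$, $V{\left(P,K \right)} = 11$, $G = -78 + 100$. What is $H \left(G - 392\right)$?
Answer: $-2100120$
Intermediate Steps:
$G = 22$
$H = 5676$ ($H = \left(-166 + 34\right) \left(-54 + 11\right) = \left(-132\right) \left(-43\right) = 5676$)
$H \left(G - 392\right) = 5676 \left(22 - 392\right) = 5676 \left(-370\right) = -2100120$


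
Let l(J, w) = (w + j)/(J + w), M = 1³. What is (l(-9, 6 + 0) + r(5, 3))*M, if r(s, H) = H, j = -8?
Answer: 11/3 ≈ 3.6667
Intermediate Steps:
M = 1
l(J, w) = (-8 + w)/(J + w) (l(J, w) = (w - 8)/(J + w) = (-8 + w)/(J + w))
(l(-9, 6 + 0) + r(5, 3))*M = ((-8 + (6 + 0))/(-9 + (6 + 0)) + 3)*1 = ((-8 + 6)/(-9 + 6) + 3)*1 = (-2/(-3) + 3)*1 = (-⅓*(-2) + 3)*1 = (⅔ + 3)*1 = (11/3)*1 = 11/3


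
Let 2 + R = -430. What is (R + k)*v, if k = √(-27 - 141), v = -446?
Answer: 192672 - 892*I*√42 ≈ 1.9267e+5 - 5780.8*I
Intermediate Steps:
R = -432 (R = -2 - 430 = -432)
k = 2*I*√42 (k = √(-168) = 2*I*√42 ≈ 12.961*I)
(R + k)*v = (-432 + 2*I*√42)*(-446) = 192672 - 892*I*√42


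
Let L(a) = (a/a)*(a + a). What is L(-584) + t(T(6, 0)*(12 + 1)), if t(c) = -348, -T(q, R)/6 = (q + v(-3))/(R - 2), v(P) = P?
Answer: -1516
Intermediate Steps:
T(q, R) = -6*(-3 + q)/(-2 + R) (T(q, R) = -6*(q - 3)/(R - 2) = -6*(-3 + q)/(-2 + R))
L(a) = 2*a (L(a) = 1*(2*a) = 2*a)
L(-584) + t(T(6, 0)*(12 + 1)) = 2*(-584) - 348 = -1168 - 348 = -1516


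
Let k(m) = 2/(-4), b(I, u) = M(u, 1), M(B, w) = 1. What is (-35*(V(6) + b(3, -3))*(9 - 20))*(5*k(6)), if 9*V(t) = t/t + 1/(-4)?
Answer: -25025/24 ≈ -1042.7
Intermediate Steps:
V(t) = 1/12 (V(t) = (t/t + 1/(-4))/9 = (1 + 1*(-1/4))/9 = (1 - 1/4)/9 = (1/9)*(3/4) = 1/12)
b(I, u) = 1
k(m) = -1/2 (k(m) = 2*(-1/4) = -1/2)
(-35*(V(6) + b(3, -3))*(9 - 20))*(5*k(6)) = (-35*(1/12 + 1)*(9 - 20))*(5*(-1/2)) = -455*(-11)/12*(-5/2) = -35*(-143/12)*(-5/2) = (5005/12)*(-5/2) = -25025/24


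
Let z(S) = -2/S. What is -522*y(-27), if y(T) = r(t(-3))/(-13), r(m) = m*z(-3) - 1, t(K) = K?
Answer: -1566/13 ≈ -120.46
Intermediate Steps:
r(m) = -1 + 2*m/3 (r(m) = m*(-2/(-3)) - 1 = m*(-2*(-⅓)) - 1 = m*(⅔) - 1 = 2*m/3 - 1 = -1 + 2*m/3)
y(T) = 3/13 (y(T) = (-1 + (⅔)*(-3))/(-13) = (-1 - 2)*(-1/13) = -3*(-1/13) = 3/13)
-522*y(-27) = -522*3/13 = -1566/13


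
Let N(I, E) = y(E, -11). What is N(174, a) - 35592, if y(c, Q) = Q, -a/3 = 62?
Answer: -35603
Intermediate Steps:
a = -186 (a = -3*62 = -186)
N(I, E) = -11
N(174, a) - 35592 = -11 - 35592 = -35603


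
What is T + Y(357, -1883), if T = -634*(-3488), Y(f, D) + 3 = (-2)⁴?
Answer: 2211405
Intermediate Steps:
Y(f, D) = 13 (Y(f, D) = -3 + (-2)⁴ = -3 + 16 = 13)
T = 2211392
T + Y(357, -1883) = 2211392 + 13 = 2211405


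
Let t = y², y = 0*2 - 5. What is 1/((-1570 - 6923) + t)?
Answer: -1/8468 ≈ -0.00011809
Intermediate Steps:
y = -5 (y = 0 - 5 = -5)
t = 25 (t = (-5)² = 25)
1/((-1570 - 6923) + t) = 1/((-1570 - 6923) + 25) = 1/(-8493 + 25) = 1/(-8468) = -1/8468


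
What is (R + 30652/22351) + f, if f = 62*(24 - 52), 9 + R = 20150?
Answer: 411400807/22351 ≈ 18406.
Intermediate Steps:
R = 20141 (R = -9 + 20150 = 20141)
f = -1736 (f = 62*(-28) = -1736)
(R + 30652/22351) + f = (20141 + 30652/22351) - 1736 = 450202143/22351 - 1736 = 411400807/22351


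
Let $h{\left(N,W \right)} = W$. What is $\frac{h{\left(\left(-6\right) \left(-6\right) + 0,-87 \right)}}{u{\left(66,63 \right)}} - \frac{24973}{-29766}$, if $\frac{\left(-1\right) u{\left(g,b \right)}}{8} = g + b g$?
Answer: $\frac{12825413}{15240192} \approx 0.84155$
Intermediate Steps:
$u{\left(g,b \right)} = - 8 g - 8 b g$ ($u{\left(g,b \right)} = - 8 \left(g + b g\right) = - 8 g - 8 b g$)
$\frac{h{\left(\left(-6\right) \left(-6\right) + 0,-87 \right)}}{u{\left(66,63 \right)}} - \frac{24973}{-29766} = - \frac{87}{\left(-8\right) 66 \left(1 + 63\right)} - \frac{24973}{-29766} = - \frac{87}{\left(-8\right) 66 \cdot 64} - - \frac{24973}{29766} = - \frac{87}{-33792} + \frac{24973}{29766} = \left(-87\right) \left(- \frac{1}{33792}\right) + \frac{24973}{29766} = \frac{29}{11264} + \frac{24973}{29766} = \frac{12825413}{15240192}$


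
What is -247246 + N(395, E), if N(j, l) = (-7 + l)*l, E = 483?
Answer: -17338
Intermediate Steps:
N(j, l) = l*(-7 + l)
-247246 + N(395, E) = -247246 + 483*(-7 + 483) = -247246 + 483*476 = -247246 + 229908 = -17338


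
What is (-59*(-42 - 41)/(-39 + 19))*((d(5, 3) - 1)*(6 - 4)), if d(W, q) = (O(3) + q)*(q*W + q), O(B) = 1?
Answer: -347687/10 ≈ -34769.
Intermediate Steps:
d(W, q) = (1 + q)*(q + W*q) (d(W, q) = (1 + q)*(q*W + q) = (1 + q)*(W*q + q) = (1 + q)*(q + W*q))
(-59*(-42 - 41)/(-39 + 19))*((d(5, 3) - 1)*(6 - 4)) = (-59*(-42 - 41)/(-39 + 19))*((3*(1 + 5 + 3 + 5*3) - 1)*(6 - 4)) = (-(-4897)/(-20))*((3*(1 + 5 + 3 + 15) - 1)*2) = (-(-4897)*(-1)/20)*((3*24 - 1)*2) = (-59*83/20)*((72 - 1)*2) = -347687*2/20 = -4897/20*142 = -347687/10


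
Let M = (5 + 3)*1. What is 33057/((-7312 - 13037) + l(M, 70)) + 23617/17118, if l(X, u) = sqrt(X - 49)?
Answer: (-85287393*I + 23617*sqrt(41))/(17118*(sqrt(41) + 20349*I)) ≈ -0.24484 - 0.00051117*I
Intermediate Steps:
M = 8 (M = 8*1 = 8)
l(X, u) = sqrt(-49 + X)
33057/((-7312 - 13037) + l(M, 70)) + 23617/17118 = 33057/((-7312 - 13037) + sqrt(-49 + 8)) + 23617/17118 = 33057/(-20349 + sqrt(-41)) + 23617*(1/17118) = 33057/(-20349 + I*sqrt(41)) + 23617/17118 = 23617/17118 + 33057/(-20349 + I*sqrt(41))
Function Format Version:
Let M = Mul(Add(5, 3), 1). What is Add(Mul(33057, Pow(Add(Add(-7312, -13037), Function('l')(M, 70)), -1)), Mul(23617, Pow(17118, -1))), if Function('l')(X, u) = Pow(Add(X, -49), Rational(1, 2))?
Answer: Mul(Rational(1, 17118), Pow(Add(Pow(41, Rational(1, 2)), Mul(20349, I)), -1), Add(Mul(-85287393, I), Mul(23617, Pow(41, Rational(1, 2))))) ≈ Add(-0.24484, Mul(-0.00051117, I))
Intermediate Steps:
M = 8 (M = Mul(8, 1) = 8)
Function('l')(X, u) = Pow(Add(-49, X), Rational(1, 2))
Add(Mul(33057, Pow(Add(Add(-7312, -13037), Function('l')(M, 70)), -1)), Mul(23617, Pow(17118, -1))) = Add(Mul(33057, Pow(Add(Add(-7312, -13037), Pow(Add(-49, 8), Rational(1, 2))), -1)), Mul(23617, Pow(17118, -1))) = Add(Mul(33057, Pow(Add(-20349, Pow(-41, Rational(1, 2))), -1)), Mul(23617, Rational(1, 17118))) = Add(Mul(33057, Pow(Add(-20349, Mul(I, Pow(41, Rational(1, 2)))), -1)), Rational(23617, 17118)) = Add(Rational(23617, 17118), Mul(33057, Pow(Add(-20349, Mul(I, Pow(41, Rational(1, 2)))), -1)))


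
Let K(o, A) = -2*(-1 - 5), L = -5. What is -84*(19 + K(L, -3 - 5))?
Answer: -2604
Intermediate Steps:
K(o, A) = 12 (K(o, A) = -2*(-6) = 12)
-84*(19 + K(L, -3 - 5)) = -84*(19 + 12) = -84*31 = -2604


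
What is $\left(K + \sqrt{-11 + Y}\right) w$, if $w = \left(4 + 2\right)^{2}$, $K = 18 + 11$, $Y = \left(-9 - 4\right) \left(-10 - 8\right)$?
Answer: $1044 + 36 \sqrt{223} \approx 1581.6$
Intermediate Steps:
$Y = 234$ ($Y = \left(-13\right) \left(-18\right) = 234$)
$K = 29$
$w = 36$ ($w = 6^{2} = 36$)
$\left(K + \sqrt{-11 + Y}\right) w = \left(29 + \sqrt{-11 + 234}\right) 36 = \left(29 + \sqrt{223}\right) 36 = 1044 + 36 \sqrt{223}$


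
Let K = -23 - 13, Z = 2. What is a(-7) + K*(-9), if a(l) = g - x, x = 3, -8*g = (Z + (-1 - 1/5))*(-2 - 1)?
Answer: 3213/10 ≈ 321.30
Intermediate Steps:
g = 3/10 (g = -(2 + (-1 - 1/5))*(-2 - 1)/8 = -(2 + (-1 - 1*1/5))*(-3)/8 = -(2 + (-1 - 1/5))*(-3)/8 = -(2 - 6/5)*(-3)/8 = -(-3)/10 = -1/8*(-12/5) = 3/10 ≈ 0.30000)
K = -36
a(l) = -27/10 (a(l) = 3/10 - 1*3 = 3/10 - 3 = -27/10)
a(-7) + K*(-9) = -27/10 - 36*(-9) = -27/10 + 324 = 3213/10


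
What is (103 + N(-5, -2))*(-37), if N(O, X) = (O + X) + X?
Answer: -3478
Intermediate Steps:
N(O, X) = O + 2*X
(103 + N(-5, -2))*(-37) = (103 + (-5 + 2*(-2)))*(-37) = (103 + (-5 - 4))*(-37) = (103 - 9)*(-37) = 94*(-37) = -3478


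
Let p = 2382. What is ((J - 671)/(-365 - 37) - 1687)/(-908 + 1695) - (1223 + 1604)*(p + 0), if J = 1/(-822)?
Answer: -1751218379948657/260059428 ≈ -6.7339e+6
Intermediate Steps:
J = -1/822 ≈ -0.0012165
((J - 671)/(-365 - 37) - 1687)/(-908 + 1695) - (1223 + 1604)*(p + 0) = ((-1/822 - 671)/(-365 - 37) - 1687)/(-908 + 1695) - (1223 + 1604)*(2382 + 0) = (-551563/822/(-402) - 1687)/787 - 2827*2382 = (-551563/822*(-1/402) - 1687)*(1/787) - 1*6733914 = (551563/330444 - 1687)*(1/787) - 6733914 = -556907465/330444*1/787 - 6733914 = -556907465/260059428 - 6733914 = -1751218379948657/260059428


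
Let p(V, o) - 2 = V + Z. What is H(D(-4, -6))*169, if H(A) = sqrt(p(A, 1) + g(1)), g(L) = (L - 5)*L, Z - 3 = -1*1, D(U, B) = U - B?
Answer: 169*sqrt(2) ≈ 239.00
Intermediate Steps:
Z = 2 (Z = 3 - 1*1 = 3 - 1 = 2)
g(L) = L*(-5 + L) (g(L) = (-5 + L)*L = L*(-5 + L))
p(V, o) = 4 + V (p(V, o) = 2 + (V + 2) = 2 + (2 + V) = 4 + V)
H(A) = sqrt(A) (H(A) = sqrt((4 + A) + 1*(-5 + 1)) = sqrt((4 + A) + 1*(-4)) = sqrt((4 + A) - 4) = sqrt(A))
H(D(-4, -6))*169 = sqrt(-4 - 1*(-6))*169 = sqrt(-4 + 6)*169 = sqrt(2)*169 = 169*sqrt(2)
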